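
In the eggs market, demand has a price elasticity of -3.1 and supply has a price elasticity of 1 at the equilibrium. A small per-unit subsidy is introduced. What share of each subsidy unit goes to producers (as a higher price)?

For a small subsidy around the equilibrium, the benefit split depends on the relative slopes, which at a point are proportional to the elasticities.
Buyer share = εs/(εs + |εd|) = 1/(1 + 3.1) = 10/41; seller share = |εd|/(εs + |εd|) = 31/41.
So producers capture 31/41 of the subsidy.

Producer share = 31/41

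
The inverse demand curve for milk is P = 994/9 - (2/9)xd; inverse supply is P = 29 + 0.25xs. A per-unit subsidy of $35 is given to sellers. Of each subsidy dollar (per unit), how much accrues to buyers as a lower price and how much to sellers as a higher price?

Pre-subsidy: 994/9 - (2/9)x = 29 + 0.25x gives x* = 2932/17 and P* = 1226/17.
With the subsidy, sellers receive Ps = Pb + 35 for each unit, where Pb is the price buyers pay.
On the curves, Pb = 994/9 - (2/9)x and Ps = 29 + 0.25x; the wedge Ps − Pb = 35 gives 29 + 0.25x − (994/9 - (2/9)x) = 35, so x' = 4192/17.
Then Pb = 994/9 − (2/9)·(4192/17) = 946/17 and Ps = 29 + 0.25·(4192/17) = 1541/17.
Buyers' price falls by P* − Pb = 1226/17 − 946/17 = 280/17; sellers' price rises by Ps − P* = 1541/17 − 1226/17 = 315/17.

Buyers gain 280/17 per unit; sellers gain 315/17 per unit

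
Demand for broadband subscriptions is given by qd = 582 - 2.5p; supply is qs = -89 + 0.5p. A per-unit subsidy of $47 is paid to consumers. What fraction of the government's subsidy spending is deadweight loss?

Pre-subsidy: 582 - 2.5p = -89 + 0.5p gives p* = 671/3, q* = 137/6.
With the rebate, buyers effectively pay pb = ps − 47, where ps is the price sellers receive.
Demand in terms of ps becomes qd = 582 − 2.5(ps − 47) = 699.5 - 2.5ps. Setting this equal to supply: 699.5 - 2.5ps = -89 + 0.5ps, so ps = 1577/6.
Buyers pay pb = 1577/6 − 47 = 1295/6; q' = -89 + 0.5·(1577/6) = 509/12.
ΔCS = ½(137/6 + 509/12)(671/3 − 1295/6) = 255.5625; ΔPS = ½(137/6 + 509/12)(1577/6 − 671/3) = 1277.8125.
Government spending = 47 × 509/12 = 23923/12.
DWL = ½ × 47 × (509/12 − 137/6) = 11045/24; fraction = (11045/24) / (23923/12) = 235/1018.

DWL / government spending = 235/1018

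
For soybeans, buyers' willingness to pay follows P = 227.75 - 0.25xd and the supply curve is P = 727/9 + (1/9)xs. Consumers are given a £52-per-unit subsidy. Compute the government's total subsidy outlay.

Government cost = £28652

Pre-subsidy: 227.75 - 0.25x = 727/9 + (1/9)x gives x* = 407 and P* = 126.
With the rebate, buyers effectively pay Pb = Ps − 52, where Ps is the price sellers receive.
On the curves, Pb = 227.75 - 0.25x and Ps = 727/9 + (1/9)x; the wedge Ps − Pb = 52 gives 727/9 + (1/9)x − (227.75 - 0.25x) = 52, so x' = 551.
Then Pb = 227.75 − 0.25·551 = 90 and Ps = 727/9 + (1/9)·551 = 142.
Government outlay = subsidy × quantity = 52 × 551 = 28652.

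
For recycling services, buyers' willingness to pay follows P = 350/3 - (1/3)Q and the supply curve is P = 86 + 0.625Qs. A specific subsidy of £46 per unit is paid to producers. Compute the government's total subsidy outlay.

Pre-subsidy: 350/3 - (1/3)Q = 86 + 0.625Q gives Q* = 32 and P* = 106.
With the subsidy, sellers receive Ps = Pb + 46 for each unit, where Pb is the price buyers pay.
On the curves, Pb = 350/3 - (1/3)Q and Ps = 86 + 0.625Q; the wedge Ps − Pb = 46 gives 86 + 0.625Q − (350/3 - (1/3)Q) = 46, so Q' = 80.
Then Pb = 350/3 − (1/3)·80 = 90 and Ps = 86 + 0.625·80 = 136.
Government outlay = subsidy × quantity = 46 × 80 = 3680.

Government cost = £3680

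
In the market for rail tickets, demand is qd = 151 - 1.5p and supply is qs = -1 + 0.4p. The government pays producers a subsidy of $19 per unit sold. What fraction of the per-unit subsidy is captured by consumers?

Pre-subsidy: 151 - 1.5p = -1 + 0.4p gives p* = 80, q* = 31.
With the subsidy, sellers receive ps = pb + 19 for each unit, where pb is the price buyers pay.
Supply in terms of pb becomes qs = -1 + 0.4(pb + 19) = 6.6 + 0.4pb. Setting this equal to demand: 151 - 1.5pb = 6.6 + 0.4pb, so pb = 76.
Sellers receive ps = 76 + 19 = 95; q' = 151 − 1.5·76 = 37.
Buyers' price falls by p* − pb = 80 − 76 = 4; sellers' price rises by ps − p* = 95 − 80 = 15.
So consumers capture 4/19 = 4/19 of each unit of subsidy.

Consumer share = 4/19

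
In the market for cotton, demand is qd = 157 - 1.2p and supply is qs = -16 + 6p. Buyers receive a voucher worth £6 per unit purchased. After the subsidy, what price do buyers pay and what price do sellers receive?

Pre-subsidy: 157 - 1.2p = -16 + 6p gives p* = 865/36, q* = 769/6.
With the rebate, buyers effectively pay pb = ps − 6, where ps is the price sellers receive.
Demand in terms of ps becomes qd = 157 − 1.2(ps − 6) = 164.2 - 1.2ps. Setting this equal to supply: 164.2 - 1.2ps = -16 + 6ps, so ps = 901/36.
Buyers pay pb = 901/36 − 6 = 685/36; q' = -16 + 6·(901/36) = 805/6.

Buyers pay 685/36; sellers receive 901/36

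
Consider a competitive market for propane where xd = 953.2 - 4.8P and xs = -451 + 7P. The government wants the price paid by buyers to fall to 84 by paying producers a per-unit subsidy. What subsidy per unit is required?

At a buyer price of 84, quantity demanded is 953.2 − 4.8·84 = 550.
Sellers supply 550 only when they receive Ps with -451 + 7·Ps = 550, i.e. Ps = 143.
s = Ps − Pb = 143 − 84 = 59.

Required subsidy s = 59 per unit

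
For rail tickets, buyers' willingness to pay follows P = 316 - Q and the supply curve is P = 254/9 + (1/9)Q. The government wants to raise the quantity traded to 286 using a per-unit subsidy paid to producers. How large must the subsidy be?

At Q = 286, from the demand curve buyers pay Pb = 316 − 1·286 = 30; from the supply curve sellers need Ps = 254/9 + (1/9)·286 = 60.
The subsidy must fill the gap: s = Ps − Pb = 60 − 30 = 30.

Required subsidy s = 30 per unit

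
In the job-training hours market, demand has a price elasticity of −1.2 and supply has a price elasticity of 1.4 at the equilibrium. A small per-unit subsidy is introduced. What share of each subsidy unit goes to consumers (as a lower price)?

For a small subsidy around the equilibrium, the benefit split depends on the relative slopes, which at a point are proportional to the elasticities.
Buyer share = εs/(εs + |εd|) = 1.4/(1.4 + 1.2) = 7/13; seller share = |εd|/(εs + |εd|) = 6/13.

Consumer share = 7/13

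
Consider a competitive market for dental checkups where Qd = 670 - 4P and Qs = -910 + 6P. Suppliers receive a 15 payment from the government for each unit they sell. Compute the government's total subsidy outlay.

Government cost = 1110

Pre-subsidy: 670 - 4P = -910 + 6P gives P* = 158, Q* = 38.
With the subsidy, sellers receive Ps = Pb + 15 for each unit, where Pb is the price buyers pay.
Supply in terms of Pb becomes Qs = -910 + 6(Pb + 15) = -820 + 6Pb. Setting this equal to demand: 670 - 4Pb = -820 + 6Pb, so Pb = 149.
Sellers receive Ps = 149 + 15 = 164; Q' = 670 − 4·149 = 74.
Government outlay = subsidy × quantity = 15 × 74 = 1110.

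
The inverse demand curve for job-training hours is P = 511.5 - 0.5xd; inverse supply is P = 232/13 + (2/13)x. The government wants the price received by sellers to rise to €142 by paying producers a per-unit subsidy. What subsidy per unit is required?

At a seller price of 142, quantity supplied is -116 + 6.5·142 = 807.
Buyers absorb 807 only when they pay Pb = 511.5 − 0.5·807 = 108.
s = Ps − Pb = 142 − 108 = 34.

Required subsidy s = €34 per unit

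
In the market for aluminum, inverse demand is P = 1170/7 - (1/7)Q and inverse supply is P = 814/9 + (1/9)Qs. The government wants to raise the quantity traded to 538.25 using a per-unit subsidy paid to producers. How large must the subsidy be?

At Q = 538.25, from the demand curve buyers pay Pb = 1170/7 − (1/7)·538.25 = 90.25; from the supply curve sellers need Ps = 814/9 + (1/9)·538.25 = 150.25.
The subsidy must fill the gap: s = Ps − Pb = 150.25 − 90.25 = 60.

Required subsidy s = 60 per unit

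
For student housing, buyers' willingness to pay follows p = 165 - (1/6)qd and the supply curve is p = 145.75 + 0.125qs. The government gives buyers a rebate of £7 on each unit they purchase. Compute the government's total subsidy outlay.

Government cost = £630

Pre-subsidy: 165 - (1/6)q = 145.75 + 0.125q gives q* = 66 and p* = 154.
With the rebate, buyers effectively pay pb = ps − 7, where ps is the price sellers receive.
On the curves, pb = 165 - (1/6)q and ps = 145.75 + 0.125q; the wedge ps − pb = 7 gives 145.75 + 0.125q − (165 - (1/6)q) = 7, so q' = 90.
Then pb = 165 − (1/6)·90 = 150 and ps = 145.75 + 0.125·90 = 157.
Government outlay = subsidy × quantity = 7 × 90 = 630.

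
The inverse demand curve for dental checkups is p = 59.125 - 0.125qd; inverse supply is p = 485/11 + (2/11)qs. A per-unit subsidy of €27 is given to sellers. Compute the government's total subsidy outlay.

Government cost = €3699

Pre-subsidy: 59.125 - 0.125q = 485/11 + (2/11)q gives q* = 49 and p* = 53.
With the subsidy, sellers receive ps = pb + 27 for each unit, where pb is the price buyers pay.
On the curves, pb = 59.125 - 0.125q and ps = 485/11 + (2/11)q; the wedge ps − pb = 27 gives 485/11 + (2/11)q − (59.125 - 0.125q) = 27, so q' = 137.
Then pb = 59.125 − 0.125·137 = 42 and ps = 485/11 + (2/11)·137 = 69.
Government outlay = subsidy × quantity = 27 × 137 = 3699.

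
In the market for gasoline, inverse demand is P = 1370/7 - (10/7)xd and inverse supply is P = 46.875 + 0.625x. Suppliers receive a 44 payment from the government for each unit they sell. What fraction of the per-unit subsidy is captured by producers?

Producer share = 7/23

Pre-subsidy: 1370/7 - (10/7)x = 46.875 + 0.625x gives x* = 1667/23 and P* = 2120/23.
With the subsidy, sellers receive Ps = Pb + 44 for each unit, where Pb is the price buyers pay.
On the curves, Pb = 1370/7 - (10/7)x and Ps = 46.875 + 0.625x; the wedge Ps − Pb = 44 gives 46.875 + 0.625x − (1370/7 - (10/7)x) = 44, so x' = 10799/115.
Then Pb = 1370/7 − (10/7)·(10799/115) = 1416/23 and Ps = 46.875 + 0.625·(10799/115) = 2428/23.
Buyers' price falls by P* − Pb = 2120/23 − 1416/23 = 704/23; sellers' price rises by Ps − P* = 2428/23 − 2120/23 = 308/23.
So producers capture (308/23)/44 = 7/23 of each unit of subsidy.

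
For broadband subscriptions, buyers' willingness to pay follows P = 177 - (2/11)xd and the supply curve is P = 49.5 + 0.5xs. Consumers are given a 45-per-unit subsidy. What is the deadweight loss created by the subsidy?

Deadweight loss = 1485

Pre-subsidy: 177 - (2/11)x = 49.5 + 0.5x gives x* = 187 and P* = 143.
With the rebate, buyers effectively pay Pb = Ps − 45, where Ps is the price sellers receive.
On the curves, Pb = 177 - (2/11)x and Ps = 49.5 + 0.5x; the wedge Ps − Pb = 45 gives 49.5 + 0.5x − (177 - (2/11)x) = 45, so x' = 253.
Then Pb = 177 − (2/11)·253 = 131 and Ps = 49.5 + 0.5·253 = 176.
The subsidy expands output by 253 − 187 = 66 past the efficient level; on those units the gap between marginal cost and willingness to pay runs from 0 up to 45.
DWL = ½ × 45 × 66 = 1485.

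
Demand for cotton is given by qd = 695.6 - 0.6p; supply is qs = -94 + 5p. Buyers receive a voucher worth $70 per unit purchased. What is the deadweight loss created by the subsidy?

Pre-subsidy: 695.6 - 0.6p = -94 + 5p gives p* = 141, q* = 611.
With the rebate, buyers effectively pay pb = ps − 70, where ps is the price sellers receive.
Demand in terms of ps becomes qd = 695.6 − 0.6(ps − 70) = 737.6 - 0.6ps. Setting this equal to supply: 737.6 - 0.6ps = -94 + 5ps, so ps = 148.5.
Buyers pay pb = 148.5 − 70 = 78.5; q' = -94 + 5·148.5 = 648.5.
The subsidy expands output by 648.5 − 611 = 37.5 past the efficient level; on those units the gap between marginal cost and willingness to pay runs from 0 up to 70.
DWL = ½ × 70 × 37.5 = 1312.5.

Deadweight loss = $1312.5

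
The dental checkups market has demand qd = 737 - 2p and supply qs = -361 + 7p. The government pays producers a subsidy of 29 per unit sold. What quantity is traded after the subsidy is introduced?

Pre-subsidy: 737 - 2p = -361 + 7p gives p* = 122, q* = 493.
With the subsidy, sellers receive ps = pb + 29 for each unit, where pb is the price buyers pay.
Supply in terms of pb becomes qs = -361 + 7(pb + 29) = -158 + 7pb. Setting this equal to demand: 737 - 2pb = -158 + 7pb, so pb = 895/9.
Sellers receive ps = 895/9 + 29 = 1156/9; q' = 737 − 2·(895/9) = 4843/9.

q' = 4843/9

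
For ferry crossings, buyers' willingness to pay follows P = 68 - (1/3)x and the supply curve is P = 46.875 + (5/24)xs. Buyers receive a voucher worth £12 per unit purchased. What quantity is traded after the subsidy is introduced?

Pre-subsidy: 68 - (1/3)x = 46.875 + (5/24)x gives x* = 39 and P* = 55.
With the rebate, buyers effectively pay Pb = Ps − 12, where Ps is the price sellers receive.
On the curves, Pb = 68 - (1/3)x and Ps = 46.875 + (5/24)x; the wedge Ps − Pb = 12 gives 46.875 + (5/24)x − (68 - (1/3)x) = 12, so x' = 795/13.
Then Pb = 68 − (1/3)·(795/13) = 619/13 and Ps = 46.875 + (5/24)·(795/13) = 775/13.

x' = 795/13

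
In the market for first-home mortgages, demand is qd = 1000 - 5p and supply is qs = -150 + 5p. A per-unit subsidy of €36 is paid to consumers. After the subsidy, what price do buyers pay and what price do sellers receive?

Buyers pay €97; sellers receive €133

Pre-subsidy: 1000 - 5p = -150 + 5p gives p* = 115, q* = 425.
With the rebate, buyers effectively pay pb = ps − 36, where ps is the price sellers receive.
Demand in terms of ps becomes qd = 1000 − 5(ps − 36) = 1180 - 5ps. Setting this equal to supply: 1180 - 5ps = -150 + 5ps, so ps = 133.
Buyers pay pb = 133 − 36 = 97; q' = -150 + 5·133 = 515.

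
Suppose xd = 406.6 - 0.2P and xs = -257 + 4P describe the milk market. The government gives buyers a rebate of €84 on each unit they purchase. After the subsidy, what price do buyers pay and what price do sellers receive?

Pre-subsidy: 406.6 - 0.2P = -257 + 4P gives P* = 158, x* = 375.
With the rebate, buyers effectively pay Pb = Ps − 84, where Ps is the price sellers receive.
Demand in terms of Ps becomes xd = 406.6 − 0.2(Ps − 84) = 423.4 - 0.2Ps. Setting this equal to supply: 423.4 - 0.2Ps = -257 + 4Ps, so Ps = 162.
Buyers pay Pb = 162 − 84 = 78; x' = -257 + 4·162 = 391.

Buyers pay €78; sellers receive €162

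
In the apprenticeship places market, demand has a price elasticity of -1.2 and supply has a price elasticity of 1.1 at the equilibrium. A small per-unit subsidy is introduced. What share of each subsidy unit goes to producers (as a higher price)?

For a small subsidy around the equilibrium, the benefit split depends on the relative slopes, which at a point are proportional to the elasticities.
Buyer share = εs/(εs + |εd|) = 1.1/(1.1 + 1.2) = 11/23; seller share = |εd|/(εs + |εd|) = 12/23.
So producers capture 12/23 of the subsidy.

Producer share = 12/23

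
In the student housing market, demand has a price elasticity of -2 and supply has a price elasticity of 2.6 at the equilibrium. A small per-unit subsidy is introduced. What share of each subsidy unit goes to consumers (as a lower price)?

For a small subsidy around the equilibrium, the benefit split depends on the relative slopes, which at a point are proportional to the elasticities.
Buyer share = εs/(εs + |εd|) = 2.6/(2.6 + 2) = 13/23; seller share = |εd|/(εs + |εd|) = 10/23.

Consumer share = 13/23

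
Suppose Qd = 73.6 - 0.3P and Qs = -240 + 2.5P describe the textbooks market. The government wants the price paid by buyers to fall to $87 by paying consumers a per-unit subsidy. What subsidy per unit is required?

Required subsidy s = $28 per unit

At a buyer price of 87, quantity demanded is 73.6 − 0.3·87 = 47.5.
Sellers supply 47.5 only when they receive Ps with -240 + 2.5·Ps = 47.5, i.e. Ps = 115.
s = Ps − Pb = 115 − 87 = 28.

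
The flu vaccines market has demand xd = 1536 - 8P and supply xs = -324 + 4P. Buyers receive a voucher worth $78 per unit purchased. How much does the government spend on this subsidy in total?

Pre-subsidy: 1536 - 8P = -324 + 4P gives P* = 155, x* = 296.
With the rebate, buyers effectively pay Pb = Ps − 78, where Ps is the price sellers receive.
Demand in terms of Ps becomes xd = 1536 − 8(Ps − 78) = 2160 - 8Ps. Setting this equal to supply: 2160 - 8Ps = -324 + 4Ps, so Ps = 207.
Buyers pay Pb = 207 − 78 = 129; x' = -324 + 4·207 = 504.
Government outlay = subsidy × quantity = 78 × 504 = 39312.

Government cost = $39312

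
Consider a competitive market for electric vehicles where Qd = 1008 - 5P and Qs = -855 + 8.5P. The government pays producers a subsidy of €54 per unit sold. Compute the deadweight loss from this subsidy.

Deadweight loss = €4590

Pre-subsidy: 1008 - 5P = -855 + 8.5P gives P* = 138, Q* = 318.
With the subsidy, sellers receive Ps = Pb + 54 for each unit, where Pb is the price buyers pay.
Supply in terms of Pb becomes Qs = -855 + 8.5(Pb + 54) = -396 + 8.5Pb. Setting this equal to demand: 1008 - 5Pb = -396 + 8.5Pb, so Pb = 104.
Sellers receive Ps = 104 + 54 = 158; Q' = 1008 − 5·104 = 488.
The subsidy expands output by 488 − 318 = 170 past the efficient level; on those units the gap between marginal cost and willingness to pay runs from 0 up to 54.
DWL = ½ × 54 × 170 = 4590.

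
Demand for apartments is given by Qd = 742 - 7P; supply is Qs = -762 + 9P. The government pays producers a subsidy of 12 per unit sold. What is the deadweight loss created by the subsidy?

Deadweight loss = 283.5

Pre-subsidy: 742 - 7P = -762 + 9P gives P* = 94, Q* = 84.
With the subsidy, sellers receive Ps = Pb + 12 for each unit, where Pb is the price buyers pay.
Supply in terms of Pb becomes Qs = -762 + 9(Pb + 12) = -654 + 9Pb. Setting this equal to demand: 742 - 7Pb = -654 + 9Pb, so Pb = 87.25.
Sellers receive Ps = 87.25 + 12 = 99.25; Q' = 742 − 7·87.25 = 131.25.
The subsidy expands output by 131.25 − 84 = 47.25 past the efficient level; on those units the gap between marginal cost and willingness to pay runs from 0 up to 12.
DWL = ½ × 12 × 47.25 = 283.5.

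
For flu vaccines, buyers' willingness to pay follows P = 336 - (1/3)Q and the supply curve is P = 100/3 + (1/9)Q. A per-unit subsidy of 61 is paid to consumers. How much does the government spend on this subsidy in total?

Pre-subsidy: 336 - (1/3)Q = 100/3 + (1/9)Q gives Q* = 681 and P* = 109.
With the rebate, buyers effectively pay Pb = Ps − 61, where Ps is the price sellers receive.
On the curves, Pb = 336 - (1/3)Q and Ps = 100/3 + (1/9)Q; the wedge Ps − Pb = 61 gives 100/3 + (1/9)Q − (336 - (1/3)Q) = 61, so Q' = 818.25.
Then Pb = 336 − (1/3)·818.25 = 63.25 and Ps = 100/3 + (1/9)·818.25 = 124.25.
Government outlay = subsidy × quantity = 61 × 818.25 = 49913.25.

Government cost = 49913.25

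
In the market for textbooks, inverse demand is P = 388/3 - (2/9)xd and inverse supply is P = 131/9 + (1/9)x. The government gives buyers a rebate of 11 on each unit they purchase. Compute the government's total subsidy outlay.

Pre-subsidy: 388/3 - (2/9)x = 131/9 + (1/9)x gives x* = 1033/3 and P* = 1426/27.
With the rebate, buyers effectively pay Pb = Ps − 11, where Ps is the price sellers receive.
On the curves, Pb = 388/3 - (2/9)x and Ps = 131/9 + (1/9)x; the wedge Ps − Pb = 11 gives 131/9 + (1/9)x − (388/3 - (2/9)x) = 11, so x' = 1132/3.
Then Pb = 388/3 − (2/9)·(1132/3) = 1228/27 and Ps = 131/9 + (1/9)·(1132/3) = 1525/27.
Government outlay = subsidy × quantity = 11 × 1132/3 = 12452/3.

Government cost = 12452/3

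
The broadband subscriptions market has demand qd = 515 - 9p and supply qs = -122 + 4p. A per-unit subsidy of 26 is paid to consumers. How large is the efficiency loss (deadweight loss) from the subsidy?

Pre-subsidy: 515 - 9p = -122 + 4p gives p* = 49, q* = 74.
With the rebate, buyers effectively pay pb = ps − 26, where ps is the price sellers receive.
Demand in terms of ps becomes qd = 515 − 9(ps − 26) = 749 - 9ps. Setting this equal to supply: 749 - 9ps = -122 + 4ps, so ps = 67.
Buyers pay pb = 67 − 26 = 41; q' = -122 + 4·67 = 146.
The subsidy expands output by 146 − 74 = 72 past the efficient level; on those units the gap between marginal cost and willingness to pay runs from 0 up to 26.
DWL = ½ × 26 × 72 = 936.

Deadweight loss = 936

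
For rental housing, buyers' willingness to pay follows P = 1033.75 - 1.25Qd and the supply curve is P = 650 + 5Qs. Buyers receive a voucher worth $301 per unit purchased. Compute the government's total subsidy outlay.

Government cost = $32977.56

Pre-subsidy: 1033.75 - 1.25Q = 650 + 5Q gives Q* = 61.4 and P* = 957.
With the rebate, buyers effectively pay Pb = Ps − 301, where Ps is the price sellers receive.
On the curves, Pb = 1033.75 - 1.25Q and Ps = 650 + 5Q; the wedge Ps − Pb = 301 gives 650 + 5Q − (1033.75 - 1.25Q) = 301, so Q' = 109.56.
Then Pb = 1033.75 − 1.25·109.56 = 896.8 and Ps = 650 + 5·109.56 = 1197.8.
Government outlay = subsidy × quantity = 301 × 109.56 = 32977.56.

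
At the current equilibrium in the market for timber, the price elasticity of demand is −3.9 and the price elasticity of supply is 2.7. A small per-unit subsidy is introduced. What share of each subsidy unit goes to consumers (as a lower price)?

Consumer share = 9/22

For a small subsidy around the equilibrium, the benefit split depends on the relative slopes, which at a point are proportional to the elasticities.
Buyer share = εs/(εs + |εd|) = 2.7/(2.7 + 3.9) = 9/22; seller share = |εd|/(εs + |εd|) = 13/22.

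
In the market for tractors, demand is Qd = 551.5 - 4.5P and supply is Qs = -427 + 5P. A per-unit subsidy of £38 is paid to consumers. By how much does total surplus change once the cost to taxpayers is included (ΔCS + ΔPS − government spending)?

Net change in total surplus = -£1710

Pre-subsidy: 551.5 - 4.5P = -427 + 5P gives P* = 103, Q* = 88.
With the rebate, buyers effectively pay Pb = Ps − 38, where Ps is the price sellers receive.
Demand in terms of Ps becomes Qd = 551.5 − 4.5(Ps − 38) = 722.5 - 4.5Ps. Setting this equal to supply: 722.5 - 4.5Ps = -427 + 5Ps, so Ps = 121.
Buyers pay Pb = 121 − 38 = 83; Q' = -427 + 5·121 = 178.
ΔCS = ½(88 + 178)(103 − 83) = 2660; ΔPS = ½(88 + 178)(121 − 103) = 2394.
Government spending = 38 × 178 = 6764.
Net change = 2660 + 2394 − 6764 = -1710. The loss equals the DWL triangle ½·38·90.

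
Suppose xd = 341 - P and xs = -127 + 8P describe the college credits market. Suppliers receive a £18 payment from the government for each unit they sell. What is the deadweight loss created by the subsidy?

Deadweight loss = £144

Pre-subsidy: 341 - P = -127 + 8P gives P* = 52, x* = 289.
With the subsidy, sellers receive Ps = Pb + 18 for each unit, where Pb is the price buyers pay.
Supply in terms of Pb becomes xs = -127 + 8(Pb + 18) = 17 + 8Pb. Setting this equal to demand: 341 - Pb = 17 + 8Pb, so Pb = 36.
Sellers receive Ps = 36 + 18 = 54; x' = 341 − 1·36 = 305.
The subsidy expands output by 305 − 289 = 16 past the efficient level; on those units the gap between marginal cost and willingness to pay runs from 0 up to 18.
DWL = ½ × 18 × 16 = 144.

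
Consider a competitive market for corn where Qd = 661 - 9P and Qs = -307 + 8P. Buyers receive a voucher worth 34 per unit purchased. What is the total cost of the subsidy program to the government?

Government cost = 9946

Pre-subsidy: 661 - 9P = -307 + 8P gives P* = 968/17, Q* = 2525/17.
With the rebate, buyers effectively pay Pb = Ps − 34, where Ps is the price sellers receive.
Demand in terms of Ps becomes Qd = 661 − 9(Ps − 34) = 967 - 9Ps. Setting this equal to supply: 967 - 9Ps = -307 + 8Ps, so Ps = 1274/17.
Buyers pay Pb = 1274/17 − 34 = 696/17; Q' = -307 + 8·(1274/17) = 4973/17.
Government outlay = subsidy × quantity = 34 × 4973/17 = 9946.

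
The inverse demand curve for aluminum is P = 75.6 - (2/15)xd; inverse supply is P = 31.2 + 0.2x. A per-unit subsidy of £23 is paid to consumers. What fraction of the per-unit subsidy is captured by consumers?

Pre-subsidy: 75.6 - (2/15)x = 31.2 + 0.2x gives x* = 133.2 and P* = 57.84.
With the rebate, buyers effectively pay Pb = Ps − 23, where Ps is the price sellers receive.
On the curves, Pb = 75.6 - (2/15)x and Ps = 31.2 + 0.2x; the wedge Ps − Pb = 23 gives 31.2 + 0.2x − (75.6 - (2/15)x) = 23, so x' = 202.2.
Then Pb = 75.6 − (2/15)·202.2 = 48.64 and Ps = 31.2 + 0.2·202.2 = 71.64.
Buyers' price falls by P* − Pb = 57.84 − 48.64 = 9.2; sellers' price rises by Ps − P* = 71.64 − 57.84 = 13.8.
So consumers capture 9.2/23 = 0.4 of each unit of subsidy.

Consumer share = 0.4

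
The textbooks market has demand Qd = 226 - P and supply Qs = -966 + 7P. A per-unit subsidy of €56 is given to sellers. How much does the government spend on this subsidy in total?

Pre-subsidy: 226 - P = -966 + 7P gives P* = 149, Q* = 77.
With the subsidy, sellers receive Ps = Pb + 56 for each unit, where Pb is the price buyers pay.
Supply in terms of Pb becomes Qs = -966 + 7(Pb + 56) = -574 + 7Pb. Setting this equal to demand: 226 - Pb = -574 + 7Pb, so Pb = 100.
Sellers receive Ps = 100 + 56 = 156; Q' = 226 − 1·100 = 126.
Government outlay = subsidy × quantity = 56 × 126 = 7056.

Government cost = €7056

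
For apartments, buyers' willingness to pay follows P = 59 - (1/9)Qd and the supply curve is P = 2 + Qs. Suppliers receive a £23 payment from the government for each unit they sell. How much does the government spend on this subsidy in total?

Government cost = £1656

Pre-subsidy: 59 - (1/9)Q = 2 + Q gives Q* = 51.3 and P* = 53.3.
With the subsidy, sellers receive Ps = Pb + 23 for each unit, where Pb is the price buyers pay.
On the curves, Pb = 59 - (1/9)Q and Ps = 2 + Q; the wedge Ps − Pb = 23 gives 2 + Q − (59 - (1/9)Q) = 23, so Q' = 72.
Then Pb = 59 − (1/9)·72 = 51 and Ps = 2 + 1·72 = 74.
Government outlay = subsidy × quantity = 23 × 72 = 1656.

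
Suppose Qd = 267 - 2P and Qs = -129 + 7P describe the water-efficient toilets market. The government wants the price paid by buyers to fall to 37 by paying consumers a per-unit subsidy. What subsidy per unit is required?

Required subsidy s = 9 per unit

At a buyer price of 37, quantity demanded is 267 − 2·37 = 193.
Sellers supply 193 only when they receive Ps with -129 + 7·Ps = 193, i.e. Ps = 46.
s = Ps − Pb = 46 − 37 = 9.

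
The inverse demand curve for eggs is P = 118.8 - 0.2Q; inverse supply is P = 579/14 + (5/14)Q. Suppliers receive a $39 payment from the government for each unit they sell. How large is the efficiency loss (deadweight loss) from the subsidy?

Pre-subsidy: 118.8 - 0.2Q = 579/14 + (5/14)Q gives Q* = 139 and P* = 91.
With the subsidy, sellers receive Ps = Pb + 39 for each unit, where Pb is the price buyers pay.
On the curves, Pb = 118.8 - 0.2Q and Ps = 579/14 + (5/14)Q; the wedge Ps − Pb = 39 gives 579/14 + (5/14)Q − (118.8 - 0.2Q) = 39, so Q' = 209.
Then Pb = 118.8 − 0.2·209 = 77 and Ps = 579/14 + (5/14)·209 = 116.
The subsidy expands output by 209 − 139 = 70 past the efficient level; on those units the gap between marginal cost and willingness to pay runs from 0 up to 39.
DWL = ½ × 39 × 70 = 1365.

Deadweight loss = $1365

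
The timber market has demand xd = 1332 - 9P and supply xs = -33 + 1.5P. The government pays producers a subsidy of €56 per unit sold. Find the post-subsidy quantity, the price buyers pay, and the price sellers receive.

x' = 234; buyers pay €122; sellers receive €178

Pre-subsidy: 1332 - 9P = -33 + 1.5P gives P* = 130, x* = 162.
With the subsidy, sellers receive Ps = Pb + 56 for each unit, where Pb is the price buyers pay.
Supply in terms of Pb becomes xs = -33 + 1.5(Pb + 56) = 51 + 1.5Pb. Setting this equal to demand: 1332 - 9Pb = 51 + 1.5Pb, so Pb = 122.
Sellers receive Ps = 122 + 56 = 178; x' = 1332 − 9·122 = 234.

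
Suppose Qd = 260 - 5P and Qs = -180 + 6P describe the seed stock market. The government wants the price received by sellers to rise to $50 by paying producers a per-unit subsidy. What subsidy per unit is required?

Required subsidy s = $22 per unit

At a seller price of 50, quantity supplied is -180 + 6·50 = 120.
Buyers absorb 120 only when they pay Pb with 260 − 5·Pb = 120, i.e. Pb = 28.
s = Ps − Pb = 50 − 28 = 22.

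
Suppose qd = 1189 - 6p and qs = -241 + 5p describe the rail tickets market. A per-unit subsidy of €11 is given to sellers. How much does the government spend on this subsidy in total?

Government cost = €4829

Pre-subsidy: 1189 - 6p = -241 + 5p gives p* = 130, q* = 409.
With the subsidy, sellers receive ps = pb + 11 for each unit, where pb is the price buyers pay.
Supply in terms of pb becomes qs = -241 + 5(pb + 11) = -186 + 5pb. Setting this equal to demand: 1189 - 6pb = -186 + 5pb, so pb = 125.
Sellers receive ps = 125 + 11 = 136; q' = 1189 − 6·125 = 439.
Government outlay = subsidy × quantity = 11 × 439 = 4829.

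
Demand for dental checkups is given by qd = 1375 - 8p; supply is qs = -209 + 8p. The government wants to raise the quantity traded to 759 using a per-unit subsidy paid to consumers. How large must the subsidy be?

At q = 759, invert demand for the buyer price: pb = (1375 − 759)/8 = 77; invert supply for the seller price: ps = (759 − (-209))/8 = 121.
The subsidy must fill the gap: s = ps − pb = 121 − 77 = 44.

Required subsidy s = 44 per unit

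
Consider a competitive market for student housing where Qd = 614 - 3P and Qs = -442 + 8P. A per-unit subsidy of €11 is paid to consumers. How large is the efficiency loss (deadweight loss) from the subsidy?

Deadweight loss = €132

Pre-subsidy: 614 - 3P = -442 + 8P gives P* = 96, Q* = 326.
With the rebate, buyers effectively pay Pb = Ps − 11, where Ps is the price sellers receive.
Demand in terms of Ps becomes Qd = 614 − 3(Ps − 11) = 647 - 3Ps. Setting this equal to supply: 647 - 3Ps = -442 + 8Ps, so Ps = 99.
Buyers pay Pb = 99 − 11 = 88; Q' = -442 + 8·99 = 350.
The subsidy expands output by 350 − 326 = 24 past the efficient level; on those units the gap between marginal cost and willingness to pay runs from 0 up to 11.
DWL = ½ × 11 × 24 = 132.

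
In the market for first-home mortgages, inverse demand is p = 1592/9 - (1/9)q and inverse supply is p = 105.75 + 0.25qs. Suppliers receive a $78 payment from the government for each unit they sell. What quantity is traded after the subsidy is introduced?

q' = 413

Pre-subsidy: 1592/9 - (1/9)q = 105.75 + 0.25q gives q* = 197 and p* = 155.
With the subsidy, sellers receive ps = pb + 78 for each unit, where pb is the price buyers pay.
On the curves, pb = 1592/9 - (1/9)q and ps = 105.75 + 0.25q; the wedge ps − pb = 78 gives 105.75 + 0.25q − (1592/9 - (1/9)q) = 78, so q' = 413.
Then pb = 1592/9 − (1/9)·413 = 131 and ps = 105.75 + 0.25·413 = 209.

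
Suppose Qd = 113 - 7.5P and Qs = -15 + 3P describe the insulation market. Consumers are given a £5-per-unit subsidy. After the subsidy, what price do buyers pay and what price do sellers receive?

Pre-subsidy: 113 - 7.5P = -15 + 3P gives P* = 256/21, Q* = 151/7.
With the rebate, buyers effectively pay Pb = Ps − 5, where Ps is the price sellers receive.
Demand in terms of Ps becomes Qd = 113 − 7.5(Ps − 5) = 150.5 - 7.5Ps. Setting this equal to supply: 150.5 - 7.5Ps = -15 + 3Ps, so Ps = 331/21.
Buyers pay Pb = 331/21 − 5 = 226/21; Q' = -15 + 3·(331/21) = 226/7.

Buyers pay 226/21; sellers receive 331/21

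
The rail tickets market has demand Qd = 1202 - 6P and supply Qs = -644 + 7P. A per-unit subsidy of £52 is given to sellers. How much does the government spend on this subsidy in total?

Pre-subsidy: 1202 - 6P = -644 + 7P gives P* = 142, Q* = 350.
With the subsidy, sellers receive Ps = Pb + 52 for each unit, where Pb is the price buyers pay.
Supply in terms of Pb becomes Qs = -644 + 7(Pb + 52) = -280 + 7Pb. Setting this equal to demand: 1202 - 6Pb = -280 + 7Pb, so Pb = 114.
Sellers receive Ps = 114 + 52 = 166; Q' = 1202 − 6·114 = 518.
Government outlay = subsidy × quantity = 52 × 518 = 26936.

Government cost = £26936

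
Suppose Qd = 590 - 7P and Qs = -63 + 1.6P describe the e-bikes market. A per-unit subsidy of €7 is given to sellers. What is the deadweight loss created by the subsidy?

Deadweight loss = 1372/43

Pre-subsidy: 590 - 7P = -63 + 1.6P gives P* = 3265/43, Q* = 2515/43.
With the subsidy, sellers receive Ps = Pb + 7 for each unit, where Pb is the price buyers pay.
Supply in terms of Pb becomes Qs = -63 + 1.6(Pb + 7) = -51.8 + 1.6Pb. Setting this equal to demand: 590 - 7Pb = -51.8 + 1.6Pb, so Pb = 3209/43.
Sellers receive Ps = 3209/43 + 7 = 3510/43; Q' = 590 − 7·(3209/43) = 2907/43.
The subsidy expands output by 2907/43 − 2515/43 = 392/43 past the efficient level; on those units the gap between marginal cost and willingness to pay runs from 0 up to 7.
DWL = ½ × 7 × 392/43 = 1372/43.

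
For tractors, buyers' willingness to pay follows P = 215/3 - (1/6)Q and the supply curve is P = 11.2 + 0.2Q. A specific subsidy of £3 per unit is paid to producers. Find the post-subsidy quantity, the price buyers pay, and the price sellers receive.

Q' = 1904/11; buyers pay 471/11; sellers receive 504/11

Pre-subsidy: 215/3 - (1/6)Q = 11.2 + 0.2Q gives Q* = 1814/11 and P* = 486/11.
With the subsidy, sellers receive Ps = Pb + 3 for each unit, where Pb is the price buyers pay.
On the curves, Pb = 215/3 - (1/6)Q and Ps = 11.2 + 0.2Q; the wedge Ps − Pb = 3 gives 11.2 + 0.2Q − (215/3 - (1/6)Q) = 3, so Q' = 1904/11.
Then Pb = 215/3 − (1/6)·(1904/11) = 471/11 and Ps = 11.2 + 0.2·(1904/11) = 504/11.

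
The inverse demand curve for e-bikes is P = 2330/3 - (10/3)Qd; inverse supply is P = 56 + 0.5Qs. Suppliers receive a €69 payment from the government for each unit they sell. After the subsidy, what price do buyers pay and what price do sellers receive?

Buyers pay €90; sellers receive €159

Pre-subsidy: 2330/3 - (10/3)Q = 56 + 0.5Q gives Q* = 188 and P* = 150.
With the subsidy, sellers receive Ps = Pb + 69 for each unit, where Pb is the price buyers pay.
On the curves, Pb = 2330/3 - (10/3)Q and Ps = 56 + 0.5Q; the wedge Ps − Pb = 69 gives 56 + 0.5Q − (2330/3 - (10/3)Q) = 69, so Q' = 206.
Then Pb = 2330/3 − (10/3)·206 = 90 and Ps = 56 + 0.5·206 = 159.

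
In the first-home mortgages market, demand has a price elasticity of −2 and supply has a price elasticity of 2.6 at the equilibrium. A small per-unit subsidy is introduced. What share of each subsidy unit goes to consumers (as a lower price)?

For a small subsidy around the equilibrium, the benefit split depends on the relative slopes, which at a point are proportional to the elasticities.
Buyer share = εs/(εs + |εd|) = 2.6/(2.6 + 2) = 13/23; seller share = |εd|/(εs + |εd|) = 10/23.

Consumer share = 13/23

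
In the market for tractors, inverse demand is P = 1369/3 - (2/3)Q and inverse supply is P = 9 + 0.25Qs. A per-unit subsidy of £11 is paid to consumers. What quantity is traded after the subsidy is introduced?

Q' = 500

Pre-subsidy: 1369/3 - (2/3)Q = 9 + 0.25Q gives Q* = 488 and P* = 131.
With the rebate, buyers effectively pay Pb = Ps − 11, where Ps is the price sellers receive.
On the curves, Pb = 1369/3 - (2/3)Q and Ps = 9 + 0.25Q; the wedge Ps − Pb = 11 gives 9 + 0.25Q − (1369/3 - (2/3)Q) = 11, so Q' = 500.
Then Pb = 1369/3 − (2/3)·500 = 123 and Ps = 9 + 0.25·500 = 134.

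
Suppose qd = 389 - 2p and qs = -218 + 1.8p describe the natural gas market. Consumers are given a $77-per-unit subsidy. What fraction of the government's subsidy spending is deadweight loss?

Pre-subsidy: 389 - 2p = -218 + 1.8p gives p* = 3035/19, q* = 1321/19.
With the rebate, buyers effectively pay pb = ps − 77, where ps is the price sellers receive.
Demand in terms of ps becomes qd = 389 − 2(ps − 77) = 543 - 2ps. Setting this equal to supply: 543 - 2ps = -218 + 1.8ps, so ps = 3805/19.
Buyers pay pb = 3805/19 − 77 = 2342/19; q' = -218 + 1.8·(3805/19) = 2707/19.
ΔCS = ½(1321/19 + 2707/19)(3035/19 − 2342/19) = 73458/19; ΔPS = ½(1321/19 + 2707/19)(3805/19 − 3035/19) = 81620/19.
Government spending = 77 × 2707/19 = 208439/19.
DWL = ½ × 77 × (2707/19 − 1321/19) = 53361/19; fraction = (53361/19) / (208439/19) = 693/2707.

DWL / government spending = 693/2707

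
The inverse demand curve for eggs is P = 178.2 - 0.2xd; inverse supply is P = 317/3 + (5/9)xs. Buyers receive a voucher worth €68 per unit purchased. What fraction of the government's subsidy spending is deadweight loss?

DWL / government spending = 15/62

Pre-subsidy: 178.2 - 0.2x = 317/3 + (5/9)x gives x* = 96 and P* = 159.
With the rebate, buyers effectively pay Pb = Ps − 68, where Ps is the price sellers receive.
On the curves, Pb = 178.2 - 0.2x and Ps = 317/3 + (5/9)x; the wedge Ps − Pb = 68 gives 317/3 + (5/9)x − (178.2 - 0.2x) = 68, so x' = 186.
Then Pb = 178.2 − 0.2·186 = 141 and Ps = 317/3 + (5/9)·186 = 209.
ΔCS = ½(96 + 186)(159 − 141) = 2538; ΔPS = ½(96 + 186)(209 − 159) = 7050.
Government spending = 68 × 186 = 12648.
DWL = ½ × 68 × (186 − 96) = 3060; fraction = 3060 / 12648 = 15/62.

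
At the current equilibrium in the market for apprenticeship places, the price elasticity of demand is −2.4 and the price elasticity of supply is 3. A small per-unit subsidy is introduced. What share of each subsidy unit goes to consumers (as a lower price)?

For a small subsidy around the equilibrium, the benefit split depends on the relative slopes, which at a point are proportional to the elasticities.
Buyer share = εs/(εs + |εd|) = 3/(3 + 2.4) = 5/9; seller share = |εd|/(εs + |εd|) = 4/9.

Consumer share = 5/9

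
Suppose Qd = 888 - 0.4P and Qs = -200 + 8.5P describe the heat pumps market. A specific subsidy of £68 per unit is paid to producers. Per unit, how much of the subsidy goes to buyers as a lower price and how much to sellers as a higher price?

Pre-subsidy: 888 - 0.4P = -200 + 8.5P gives P* = 10880/89, Q* = 74680/89.
With the subsidy, sellers receive Ps = Pb + 68 for each unit, where Pb is the price buyers pay.
Supply in terms of Pb becomes Qs = -200 + 8.5(Pb + 68) = 378 + 8.5Pb. Setting this equal to demand: 888 - 0.4Pb = 378 + 8.5Pb, so Pb = 5100/89.
Sellers receive Ps = 5100/89 + 68 = 11152/89; Q' = 888 − 0.4·(5100/89) = 76992/89.
Buyers' price falls by P* − Pb = 10880/89 − 5100/89 = 5780/89; sellers' price rises by Ps − P* = 11152/89 − 10880/89 = 272/89.

Buyers gain 5780/89 per unit; sellers gain 272/89 per unit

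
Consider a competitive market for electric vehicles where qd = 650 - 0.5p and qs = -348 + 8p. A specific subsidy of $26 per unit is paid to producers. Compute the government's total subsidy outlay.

Pre-subsidy: 650 - 0.5p = -348 + 8p gives p* = 1996/17, q* = 10052/17.
With the subsidy, sellers receive ps = pb + 26 for each unit, where pb is the price buyers pay.
Supply in terms of pb becomes qs = -348 + 8(pb + 26) = -140 + 8pb. Setting this equal to demand: 650 - 0.5pb = -140 + 8pb, so pb = 1580/17.
Sellers receive ps = 1580/17 + 26 = 2022/17; q' = 650 − 0.5·(1580/17) = 10260/17.
Government outlay = subsidy × quantity = 26 × 10260/17 = 266760/17.

Government cost = 266760/17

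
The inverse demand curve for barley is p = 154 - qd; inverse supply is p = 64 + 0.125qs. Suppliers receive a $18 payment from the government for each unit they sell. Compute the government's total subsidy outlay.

Pre-subsidy: 154 - q = 64 + 0.125q gives q* = 80 and p* = 74.
With the subsidy, sellers receive ps = pb + 18 for each unit, where pb is the price buyers pay.
On the curves, pb = 154 - q and ps = 64 + 0.125q; the wedge ps − pb = 18 gives 64 + 0.125q − (154 - q) = 18, so q' = 96.
Then pb = 154 − 1·96 = 58 and ps = 64 + 0.125·96 = 76.
Government outlay = subsidy × quantity = 18 × 96 = 1728.

Government cost = $1728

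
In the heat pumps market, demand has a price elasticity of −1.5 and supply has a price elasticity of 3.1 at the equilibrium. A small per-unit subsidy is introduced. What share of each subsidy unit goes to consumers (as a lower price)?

Consumer share = 31/46

For a small subsidy around the equilibrium, the benefit split depends on the relative slopes, which at a point are proportional to the elasticities.
Buyer share = εs/(εs + |εd|) = 3.1/(3.1 + 1.5) = 31/46; seller share = |εd|/(εs + |εd|) = 15/46.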